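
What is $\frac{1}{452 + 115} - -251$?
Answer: $\frac{142318}{567} \approx 251.0$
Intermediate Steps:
$\frac{1}{452 + 115} - -251 = \frac{1}{567} + 251 = \frac{142318}{567}$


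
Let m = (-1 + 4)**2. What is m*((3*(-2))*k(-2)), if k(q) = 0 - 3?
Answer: 162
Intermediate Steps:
k(q) = -3
m = 9 (m = 3**2 = 9)
m*((3*(-2))*k(-2)) = 9*((3*(-2))*(-3)) = 9*(-6*(-3)) = 9*18 = 162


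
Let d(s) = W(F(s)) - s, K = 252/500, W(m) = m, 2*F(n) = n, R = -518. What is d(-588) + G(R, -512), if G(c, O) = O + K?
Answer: -27187/125 ≈ -217.50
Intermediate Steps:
F(n) = n/2
K = 63/125 (K = 252*(1/500) = 63/125 ≈ 0.50400)
G(c, O) = 63/125 + O (G(c, O) = O + 63/125 = 63/125 + O)
d(s) = -s/2 (d(s) = s/2 - s = -s/2)
d(-588) + G(R, -512) = -1/2*(-588) + (63/125 - 512) = 294 - 63937/125 = -27187/125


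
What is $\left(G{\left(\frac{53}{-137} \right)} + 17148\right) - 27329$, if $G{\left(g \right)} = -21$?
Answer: $-10202$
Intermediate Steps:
$\left(G{\left(\frac{53}{-137} \right)} + 17148\right) - 27329 = \left(-21 + 17148\right) - 27329 = 17127 - 27329 = -10202$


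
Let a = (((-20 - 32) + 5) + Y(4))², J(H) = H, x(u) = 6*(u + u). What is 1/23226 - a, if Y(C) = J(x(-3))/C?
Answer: -72836735/23226 ≈ -3136.0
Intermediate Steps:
x(u) = 12*u (x(u) = 6*(2*u) = 12*u)
Y(C) = -36/C (Y(C) = (12*(-3))/C = -36/C)
a = 3136 (a = (((-20 - 32) + 5) - 36/4)² = ((-52 + 5) - 36*¼)² = (-47 - 9)² = (-56)² = 3136)
1/23226 - a = 1/23226 - 1*3136 = 1/23226 - 3136 = -72836735/23226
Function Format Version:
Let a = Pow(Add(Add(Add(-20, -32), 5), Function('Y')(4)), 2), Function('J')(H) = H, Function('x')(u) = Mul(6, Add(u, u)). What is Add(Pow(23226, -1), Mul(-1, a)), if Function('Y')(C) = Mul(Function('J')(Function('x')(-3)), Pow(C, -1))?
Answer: Rational(-72836735, 23226) ≈ -3136.0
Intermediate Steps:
Function('x')(u) = Mul(12, u) (Function('x')(u) = Mul(6, Mul(2, u)) = Mul(12, u))
Function('Y')(C) = Mul(-36, Pow(C, -1)) (Function('Y')(C) = Mul(Mul(12, -3), Pow(C, -1)) = Mul(-36, Pow(C, -1)))
a = 3136 (a = Pow(Add(Add(Add(-20, -32), 5), Mul(-36, Pow(4, -1))), 2) = Pow(Add(Add(-52, 5), Mul(-36, Rational(1, 4))), 2) = Pow(Add(-47, -9), 2) = Pow(-56, 2) = 3136)
Add(Pow(23226, -1), Mul(-1, a)) = Add(Pow(23226, -1), Mul(-1, 3136)) = Add(Rational(1, 23226), -3136) = Rational(-72836735, 23226)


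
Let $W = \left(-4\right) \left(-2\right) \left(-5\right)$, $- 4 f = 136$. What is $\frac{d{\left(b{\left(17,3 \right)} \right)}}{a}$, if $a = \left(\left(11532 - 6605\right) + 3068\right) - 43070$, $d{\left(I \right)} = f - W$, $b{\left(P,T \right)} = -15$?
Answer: $- \frac{6}{35075} \approx -0.00017106$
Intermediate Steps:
$f = -34$ ($f = \left(- \frac{1}{4}\right) 136 = -34$)
$W = -40$ ($W = 8 \left(-5\right) = -40$)
$d{\left(I \right)} = 6$ ($d{\left(I \right)} = -34 - -40 = -34 + 40 = 6$)
$a = -35075$ ($a = \left(4927 + 3068\right) - 43070 = 7995 - 43070 = -35075$)
$\frac{d{\left(b{\left(17,3 \right)} \right)}}{a} = \frac{6}{-35075} = 6 \left(- \frac{1}{35075}\right) = - \frac{6}{35075}$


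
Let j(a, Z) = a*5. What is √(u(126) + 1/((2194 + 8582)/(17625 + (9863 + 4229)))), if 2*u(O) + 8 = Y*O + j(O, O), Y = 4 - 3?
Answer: √10942869054/5388 ≈ 19.415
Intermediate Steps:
Y = 1
j(a, Z) = 5*a
u(O) = -4 + 3*O (u(O) = -4 + (1*O + 5*O)/2 = -4 + (O + 5*O)/2 = -4 + (6*O)/2 = -4 + 3*O)
√(u(126) + 1/((2194 + 8582)/(17625 + (9863 + 4229)))) = √((-4 + 3*126) + 1/((2194 + 8582)/(17625 + (9863 + 4229)))) = √((-4 + 378) + 1/(10776/(17625 + 14092))) = √(374 + 1/(10776/31717)) = √(374 + 31717/10776) = √(4061941/10776) = √10942869054/5388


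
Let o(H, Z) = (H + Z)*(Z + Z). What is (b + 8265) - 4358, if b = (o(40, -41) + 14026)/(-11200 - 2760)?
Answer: 13631903/3490 ≈ 3906.0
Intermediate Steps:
o(H, Z) = 2*Z*(H + Z) (o(H, Z) = (H + Z)*(2*Z) = 2*Z*(H + Z))
b = -3527/3490 (b = (2*(-41)*(40 - 41) + 14026)/(-11200 - 2760) = (2*(-41)*(-1) + 14026)/(-13960) = (82 + 14026)*(-1/13960) = 14108*(-1/13960) = -3527/3490 ≈ -1.0106)
(b + 8265) - 4358 = (-3527/3490 + 8265) - 4358 = 28841323/3490 - 4358 = 13631903/3490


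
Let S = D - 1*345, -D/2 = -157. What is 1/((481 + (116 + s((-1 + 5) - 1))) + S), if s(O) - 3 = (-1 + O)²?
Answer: 1/573 ≈ 0.0017452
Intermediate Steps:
D = 314 (D = -2*(-157) = 314)
s(O) = 3 + (-1 + O)²
S = -31 (S = 314 - 1*345 = 314 - 345 = -31)
1/((481 + (116 + s((-1 + 5) - 1))) + S) = 1/((481 + (116 + (3 + (-1 + ((-1 + 5) - 1))²))) - 31) = 1/((481 + (116 + (3 + (-1 + (4 - 1))²))) - 31) = 1/((481 + (116 + (3 + (-1 + 3)²))) - 31) = 1/((481 + (116 + (3 + 2²))) - 31) = 1/((481 + (116 + (3 + 4))) - 31) = 1/((481 + (116 + 7)) - 31) = 1/((481 + 123) - 31) = 1/(604 - 31) = 1/573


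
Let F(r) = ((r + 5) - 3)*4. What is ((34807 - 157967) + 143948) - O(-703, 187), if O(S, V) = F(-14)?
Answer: 20836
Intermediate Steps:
F(r) = 8 + 4*r (F(r) = ((5 + r) - 3)*4 = (2 + r)*4 = 8 + 4*r)
O(S, V) = -48 (O(S, V) = 8 + 4*(-14) = 8 - 56 = -48)
((34807 - 157967) + 143948) - O(-703, 187) = ((34807 - 157967) + 143948) - 1*(-48) = (-123160 + 143948) + 48 = 20788 + 48 = 20836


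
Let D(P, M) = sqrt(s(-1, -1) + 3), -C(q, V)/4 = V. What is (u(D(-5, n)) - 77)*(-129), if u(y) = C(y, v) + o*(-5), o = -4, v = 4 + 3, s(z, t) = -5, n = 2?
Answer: 10965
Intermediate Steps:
v = 7
C(q, V) = -4*V
D(P, M) = I*sqrt(2) (D(P, M) = sqrt(-5 + 3) = sqrt(-2) = I*sqrt(2))
u(y) = -8 (u(y) = -4*7 - 4*(-5) = -28 + 20 = -8)
(u(D(-5, n)) - 77)*(-129) = (-8 - 77)*(-129) = -85*(-129) = 10965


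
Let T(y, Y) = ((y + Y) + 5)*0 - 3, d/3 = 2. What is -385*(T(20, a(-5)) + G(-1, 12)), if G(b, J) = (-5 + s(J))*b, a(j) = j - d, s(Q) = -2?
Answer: -1540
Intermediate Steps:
d = 6 (d = 3*2 = 6)
a(j) = -6 + j (a(j) = j - 1*6 = j - 6 = -6 + j)
T(y, Y) = -3 (T(y, Y) = ((Y + y) + 5)*0 - 3 = (5 + Y + y)*0 - 3 = 0 - 3 = -3)
G(b, J) = -7*b (G(b, J) = (-5 - 2)*b = -7*b)
-385*(T(20, a(-5)) + G(-1, 12)) = -385*(-3 - 7*(-1)) = -385*(-3 + 7) = -385*4 = -1540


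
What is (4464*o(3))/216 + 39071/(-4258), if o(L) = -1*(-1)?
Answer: 146783/12774 ≈ 11.491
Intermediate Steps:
o(L) = 1
(4464*o(3))/216 + 39071/(-4258) = (4464*1)/216 + 39071/(-4258) = 4464*(1/216) + 39071*(-1/4258) = 62/3 - 39071/4258 = 146783/12774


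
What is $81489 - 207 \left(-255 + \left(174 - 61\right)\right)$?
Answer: $110883$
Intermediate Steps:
$81489 - 207 \left(-255 + \left(174 - 61\right)\right) = 81489 - 207 \left(-255 + 113\right) = 81489 - -29394 = 81489 + 29394 = 110883$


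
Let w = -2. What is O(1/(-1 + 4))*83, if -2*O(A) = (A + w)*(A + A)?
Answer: 415/9 ≈ 46.111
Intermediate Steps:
O(A) = -A*(-2 + A) (O(A) = -(A - 2)*(A + A)/2 = -(-2 + A)*2*A/2 = -A*(-2 + A))
O(1/(-1 + 4))*83 = ((2 - 1/(-1 + 4))/(-1 + 4))*83 = ((2 - 1/3)/3)*83 = ((2 - 1*⅓)/3)*83 = ((2 - ⅓)/3)*83 = ((⅓)*(5/3))*83 = (5/9)*83 = 415/9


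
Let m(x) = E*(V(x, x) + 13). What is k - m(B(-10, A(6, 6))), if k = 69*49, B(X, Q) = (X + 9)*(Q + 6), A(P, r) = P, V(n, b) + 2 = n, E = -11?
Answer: 3370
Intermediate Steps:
V(n, b) = -2 + n
B(X, Q) = (6 + Q)*(9 + X) (B(X, Q) = (9 + X)*(6 + Q) = (6 + Q)*(9 + X))
m(x) = -121 - 11*x (m(x) = -11*((-2 + x) + 13) = -11*(11 + x) = -121 - 11*x)
k = 3381
k - m(B(-10, A(6, 6))) = 3381 - (-121 - 11*(54 + 6*(-10) + 9*6 + 6*(-10))) = 3381 - (-121 - 11*(54 - 60 + 54 - 60)) = 3381 - (-121 - 11*(-12)) = 3381 - (-121 + 132) = 3381 - 1*11 = 3381 - 11 = 3370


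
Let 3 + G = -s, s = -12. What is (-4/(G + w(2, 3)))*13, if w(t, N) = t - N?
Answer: -13/2 ≈ -6.5000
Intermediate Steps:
G = 9 (G = -3 - 1*(-12) = -3 + 12 = 9)
(-4/(G + w(2, 3)))*13 = (-4/(9 + (2 - 1*3)))*13 = (-4/(9 + (2 - 3)))*13 = (-4/(9 - 1))*13 = (-4/8)*13 = ((⅛)*(-4))*13 = -½*13 = -13/2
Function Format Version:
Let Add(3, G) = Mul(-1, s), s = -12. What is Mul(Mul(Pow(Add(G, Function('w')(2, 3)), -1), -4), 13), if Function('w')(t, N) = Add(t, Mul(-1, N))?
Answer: Rational(-13, 2) ≈ -6.5000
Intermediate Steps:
G = 9 (G = Add(-3, Mul(-1, -12)) = Add(-3, 12) = 9)
Mul(Mul(Pow(Add(G, Function('w')(2, 3)), -1), -4), 13) = Mul(Mul(Pow(Add(9, Add(2, Mul(-1, 3))), -1), -4), 13) = Mul(Mul(Pow(Add(9, Add(2, -3)), -1), -4), 13) = Mul(Mul(Pow(Add(9, -1), -1), -4), 13) = Mul(Mul(Pow(8, -1), -4), 13) = Mul(Mul(Rational(1, 8), -4), 13) = Mul(Rational(-1, 2), 13) = Rational(-13, 2)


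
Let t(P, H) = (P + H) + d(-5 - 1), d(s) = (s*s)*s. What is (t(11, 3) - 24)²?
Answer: 51076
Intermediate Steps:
d(s) = s³ (d(s) = s²*s = s³)
t(P, H) = -216 + H + P (t(P, H) = (P + H) + (-5 - 1)³ = (H + P) + (-6)³ = (H + P) - 216 = -216 + H + P)
(t(11, 3) - 24)² = ((-216 + 3 + 11) - 24)² = (-202 - 24)² = (-226)² = 51076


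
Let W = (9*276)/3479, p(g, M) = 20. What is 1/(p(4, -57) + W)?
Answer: 3479/72064 ≈ 0.048277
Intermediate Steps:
W = 2484/3479 (W = 2484*(1/3479) = 2484/3479 ≈ 0.71400)
1/(p(4, -57) + W) = 1/(20 + 2484/3479) = 1/(72064/3479) = 3479/72064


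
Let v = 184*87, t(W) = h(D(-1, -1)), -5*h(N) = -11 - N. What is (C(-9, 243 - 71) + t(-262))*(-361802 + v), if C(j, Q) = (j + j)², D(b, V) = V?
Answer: -112728844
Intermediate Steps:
h(N) = 11/5 + N/5 (h(N) = -(-11 - N)/5 = 11/5 + N/5)
t(W) = 2 (t(W) = 11/5 + (⅕)*(-1) = 11/5 - ⅕ = 2)
C(j, Q) = 4*j² (C(j, Q) = (2*j)² = 4*j²)
v = 16008
(C(-9, 243 - 71) + t(-262))*(-361802 + v) = (4*(-9)² + 2)*(-361802 + 16008) = (4*81 + 2)*(-345794) = (324 + 2)*(-345794) = 326*(-345794) = -112728844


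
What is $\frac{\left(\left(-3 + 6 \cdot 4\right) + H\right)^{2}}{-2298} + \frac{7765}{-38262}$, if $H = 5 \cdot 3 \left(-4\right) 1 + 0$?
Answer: $- \frac{6336706}{7327173} \approx -0.86482$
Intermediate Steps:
$H = -60$ ($H = 5 \left(\left(-12\right) 1\right) + 0 = 5 \left(-12\right) + 0 = -60 + 0 = -60$)
$\frac{\left(\left(-3 + 6 \cdot 4\right) + H\right)^{2}}{-2298} + \frac{7765}{-38262} = \frac{\left(\left(-3 + 6 \cdot 4\right) - 60\right)^{2}}{-2298} + \frac{7765}{-38262} = \left(\left(-3 + 24\right) - 60\right)^{2} \left(- \frac{1}{2298}\right) + 7765 \left(- \frac{1}{38262}\right) = \left(21 - 60\right)^{2} \left(- \frac{1}{2298}\right) - \frac{7765}{38262} = \left(-39\right)^{2} \left(- \frac{1}{2298}\right) - \frac{7765}{38262} = 1521 \left(- \frac{1}{2298}\right) - \frac{7765}{38262} = - \frac{507}{766} - \frac{7765}{38262} = - \frac{6336706}{7327173}$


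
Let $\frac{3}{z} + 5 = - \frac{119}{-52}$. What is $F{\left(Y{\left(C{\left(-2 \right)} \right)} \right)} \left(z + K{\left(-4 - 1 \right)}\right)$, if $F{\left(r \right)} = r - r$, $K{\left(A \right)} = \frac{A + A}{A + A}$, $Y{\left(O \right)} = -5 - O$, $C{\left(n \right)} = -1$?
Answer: $0$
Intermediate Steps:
$K{\left(A \right)} = 1$ ($K{\left(A \right)} = \frac{2 A}{2 A} = 2 A \frac{1}{2 A} = 1$)
$z = - \frac{52}{47}$ ($z = \frac{3}{-5 - \frac{119}{-52}} = \frac{3}{-5 - - \frac{119}{52}} = \frac{3}{-5 + \frac{119}{52}} = \frac{3}{- \frac{141}{52}} = 3 \left(- \frac{52}{141}\right) = - \frac{52}{47} \approx -1.1064$)
$F{\left(r \right)} = 0$
$F{\left(Y{\left(C{\left(-2 \right)} \right)} \right)} \left(z + K{\left(-4 - 1 \right)}\right) = 0 \left(- \frac{52}{47} + 1\right) = 0 \left(- \frac{5}{47}\right) = 0$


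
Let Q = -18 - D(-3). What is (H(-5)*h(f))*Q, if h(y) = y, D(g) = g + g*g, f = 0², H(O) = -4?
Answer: 0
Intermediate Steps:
f = 0
D(g) = g + g²
Q = -24 (Q = -18 - (-3)*(1 - 3) = -18 - (-3)*(-2) = -18 - 1*6 = -18 - 6 = -24)
(H(-5)*h(f))*Q = -4*0*(-24) = 0*(-24) = 0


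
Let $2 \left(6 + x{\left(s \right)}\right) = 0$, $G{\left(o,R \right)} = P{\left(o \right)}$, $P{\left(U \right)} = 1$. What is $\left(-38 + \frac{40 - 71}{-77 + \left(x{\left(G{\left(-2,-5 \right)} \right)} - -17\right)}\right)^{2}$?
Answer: $\frac{6135529}{4356} \approx 1408.5$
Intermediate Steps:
$G{\left(o,R \right)} = 1$
$x{\left(s \right)} = -6$ ($x{\left(s \right)} = -6 + \frac{1}{2} \cdot 0 = -6 + 0 = -6$)
$\left(-38 + \frac{40 - 71}{-77 + \left(x{\left(G{\left(-2,-5 \right)} \right)} - -17\right)}\right)^{2} = \left(-38 + \frac{40 - 71}{-77 - -11}\right)^{2} = \left(-38 - \frac{31}{-77 + \left(-6 + 17\right)}\right)^{2} = \left(-38 - \frac{31}{-77 + 11}\right)^{2} = \left(-38 - \frac{31}{-66}\right)^{2} = \left(-38 - - \frac{31}{66}\right)^{2} = \left(-38 + \frac{31}{66}\right)^{2} = \left(- \frac{2477}{66}\right)^{2} = \frac{6135529}{4356}$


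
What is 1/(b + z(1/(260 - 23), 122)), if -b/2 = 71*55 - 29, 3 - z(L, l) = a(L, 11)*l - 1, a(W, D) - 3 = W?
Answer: -237/1923140 ≈ -0.00012324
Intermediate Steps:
a(W, D) = 3 + W
z(L, l) = 4 - l*(3 + L) (z(L, l) = 3 - ((3 + L)*l - 1) = 3 - (l*(3 + L) - 1) = 3 - (-1 + l*(3 + L)) = 3 + (1 - l*(3 + L)) = 4 - l*(3 + L))
b = -7752 (b = -2*(71*55 - 29) = -2*(3905 - 29) = -2*3876 = -7752)
1/(b + z(1/(260 - 23), 122)) = 1/(-7752 + (4 - 1*122*(3 + 1/(260 - 23)))) = 1/(-7752 + (4 - 1*122*(3 + 1/237))) = 1/(-7752 + (4 - 1*122*712/237)) = 1/(-7752 + (4 - 86864/237)) = 1/(-7752 - 85916/237) = 1/(-1923140/237) = -237/1923140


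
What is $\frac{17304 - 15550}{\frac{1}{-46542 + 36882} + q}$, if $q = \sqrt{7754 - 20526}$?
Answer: $- \frac{16943640}{1191826843201} - \frac{327351124800 i \sqrt{3193}}{1191826843201} \approx -1.4217 \cdot 10^{-5} - 15.52 i$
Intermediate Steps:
$q = 2 i \sqrt{3193}$ ($q = \sqrt{-12772} = 2 i \sqrt{3193} \approx 113.01 i$)
$\frac{17304 - 15550}{\frac{1}{-46542 + 36882} + q} = \frac{17304 - 15550}{\frac{1}{-46542 + 36882} + 2 i \sqrt{3193}} = \frac{1754}{\frac{1}{-9660} + 2 i \sqrt{3193}} = \frac{1754}{- \frac{1}{9660} + 2 i \sqrt{3193}}$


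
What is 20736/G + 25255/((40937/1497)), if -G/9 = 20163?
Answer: 415822629/450307 ≈ 923.42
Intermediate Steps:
G = -181467 (G = -9*20163 = -181467)
20736/G + 25255/((40937/1497)) = 20736/(-181467) + 25255/((40937/1497)) = 20736*(-1/181467) + 25255/((40937*(1/1497))) = -768/6721 + 25255/(40937/1497) = -768/6721 + 25255*(1497/40937) = -768/6721 + 37806735/40937 = 415822629/450307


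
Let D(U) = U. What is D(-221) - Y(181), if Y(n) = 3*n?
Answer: -764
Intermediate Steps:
D(-221) - Y(181) = -221 - 3*181 = -221 - 1*543 = -221 - 543 = -764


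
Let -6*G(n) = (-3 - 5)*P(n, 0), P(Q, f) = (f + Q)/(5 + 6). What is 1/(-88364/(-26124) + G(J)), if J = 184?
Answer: 23947/615091 ≈ 0.038932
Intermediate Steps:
P(Q, f) = Q/11 + f/11 (P(Q, f) = (Q + f)/11 = (Q + f)*(1/11) = Q/11 + f/11)
G(n) = 4*n/33 (G(n) = -(-3 - 5)*(n/11 + (1/11)*0)/6 = -(-4)*(n/11 + 0)/3 = -(-4)*n/11/3 = -(-4)*n/33 = 4*n/33)
1/(-88364/(-26124) + G(J)) = 1/(-88364/(-26124) + (4/33)*184) = 1/(-88364*(-1/26124) + 736/33) = 1/(22091/6531 + 736/33) = 1/(615091/23947) = 23947/615091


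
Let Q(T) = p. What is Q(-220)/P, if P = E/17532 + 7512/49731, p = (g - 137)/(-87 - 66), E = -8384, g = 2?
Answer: -217970973/80819224 ≈ -2.6970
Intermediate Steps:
p = 15/17 (p = (2 - 137)/(-87 - 66) = -135/(-153) = -135*(-1/153) = 15/17 ≈ 0.88235)
Q(T) = 15/17
P = -23770360/72656991 (P = -8384/17532 + 7512/49731 = -8384*1/17532 + 7512*(1/49731) = -2096/4383 + 2504/16577 = -23770360/72656991 ≈ -0.32716)
Q(-220)/P = 15/(17*(-23770360/72656991)) = (15/17)*(-72656991/23770360) = -217970973/80819224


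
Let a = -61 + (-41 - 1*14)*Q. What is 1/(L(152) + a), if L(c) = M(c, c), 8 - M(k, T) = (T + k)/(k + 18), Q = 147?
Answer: -85/691882 ≈ -0.00012285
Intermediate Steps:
M(k, T) = 8 - (T + k)/(18 + k) (M(k, T) = 8 - (T + k)/(k + 18) = 8 - (T + k)/(18 + k))
L(c) = (144 + 6*c)/(18 + c) (L(c) = (144 - c + 7*c)/(18 + c) = (144 + 6*c)/(18 + c))
a = -8146 (a = -61 + (-41 - 1*14)*147 = -61 + (-41 - 14)*147 = -61 - 55*147 = -61 - 8085 = -8146)
1/(L(152) + a) = 1/(6*(24 + 152)/(18 + 152) - 8146) = 1/(6*176/170 - 8146) = 1/(6*(1/170)*176 - 8146) = 1/(528/85 - 8146) = 1/(-691882/85) = -85/691882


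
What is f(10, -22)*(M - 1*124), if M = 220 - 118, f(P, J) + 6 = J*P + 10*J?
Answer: 9812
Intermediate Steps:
f(P, J) = -6 + 10*J + J*P (f(P, J) = -6 + (J*P + 10*J) = -6 + (10*J + J*P) = -6 + 10*J + J*P)
M = 102
f(10, -22)*(M - 1*124) = (-6 + 10*(-22) - 22*10)*(102 - 1*124) = (-6 - 220 - 220)*(102 - 124) = -446*(-22) = 9812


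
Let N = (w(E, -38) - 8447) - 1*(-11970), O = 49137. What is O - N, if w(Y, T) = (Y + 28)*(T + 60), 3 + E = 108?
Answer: 42688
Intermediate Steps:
E = 105 (E = -3 + 108 = 105)
w(Y, T) = (28 + Y)*(60 + T)
N = 6449 (N = ((1680 + 28*(-38) + 60*105 - 38*105) - 8447) - 1*(-11970) = ((1680 - 1064 + 6300 - 3990) - 8447) + 11970 = (2926 - 8447) + 11970 = -5521 + 11970 = 6449)
O - N = 49137 - 1*6449 = 49137 - 6449 = 42688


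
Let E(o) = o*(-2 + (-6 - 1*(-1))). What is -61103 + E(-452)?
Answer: -57939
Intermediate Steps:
E(o) = -7*o (E(o) = o*(-2 + (-6 + 1)) = o*(-2 - 5) = o*(-7) = -7*o)
-61103 + E(-452) = -61103 - 7*(-452) = -61103 + 3164 = -57939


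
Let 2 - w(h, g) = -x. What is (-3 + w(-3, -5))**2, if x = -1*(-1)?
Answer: 0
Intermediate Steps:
x = 1
w(h, g) = 3 (w(h, g) = 2 - (-1) = 2 - 1*(-1) = 2 + 1 = 3)
(-3 + w(-3, -5))**2 = (-3 + 3)**2 = 0**2 = 0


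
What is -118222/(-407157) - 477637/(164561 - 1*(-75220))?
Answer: -55375286209/32542837539 ≈ -1.7016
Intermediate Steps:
-118222/(-407157) - 477637/(164561 - 1*(-75220)) = -118222*(-1/407157) - 477637/(164561 + 75220) = 118222/407157 - 477637/239781 = -55375286209/32542837539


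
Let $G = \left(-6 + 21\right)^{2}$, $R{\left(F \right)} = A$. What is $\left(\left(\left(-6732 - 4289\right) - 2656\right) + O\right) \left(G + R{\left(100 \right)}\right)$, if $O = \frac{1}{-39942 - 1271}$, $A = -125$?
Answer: $- \frac{56367020200}{41213} \approx -1.3677 \cdot 10^{6}$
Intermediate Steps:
$R{\left(F \right)} = -125$
$O = - \frac{1}{41213}$ ($O = \frac{1}{-41213} = - \frac{1}{41213} \approx -2.4264 \cdot 10^{-5}$)
$G = 225$ ($G = 15^{2} = 225$)
$\left(\left(\left(-6732 - 4289\right) - 2656\right) + O\right) \left(G + R{\left(100 \right)}\right) = \left(\left(\left(-6732 - 4289\right) - 2656\right) - \frac{1}{41213}\right) \left(225 - 125\right) = \left(\left(-11021 - 2656\right) - \frac{1}{41213}\right) 100 = \left(-13677 - \frac{1}{41213}\right) 100 = \left(- \frac{563670202}{41213}\right) 100 = - \frac{56367020200}{41213}$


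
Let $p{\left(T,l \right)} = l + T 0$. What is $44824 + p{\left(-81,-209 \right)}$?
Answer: $44615$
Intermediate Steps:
$p{\left(T,l \right)} = l$ ($p{\left(T,l \right)} = l + 0 = l$)
$44824 + p{\left(-81,-209 \right)} = 44824 - 209 = 44615$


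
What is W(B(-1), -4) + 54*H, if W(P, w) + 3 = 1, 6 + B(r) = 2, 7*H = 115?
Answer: 6196/7 ≈ 885.14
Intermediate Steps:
H = 115/7 (H = (1/7)*115 = 115/7 ≈ 16.429)
B(r) = -4 (B(r) = -6 + 2 = -4)
W(P, w) = -2 (W(P, w) = -3 + 1 = -2)
W(B(-1), -4) + 54*H = -2 + 54*(115/7) = -2 + 6210/7 = 6196/7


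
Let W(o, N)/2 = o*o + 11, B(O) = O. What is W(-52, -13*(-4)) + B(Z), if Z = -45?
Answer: 5385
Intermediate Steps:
W(o, N) = 22 + 2*o**2 (W(o, N) = 2*(o*o + 11) = 2*(o**2 + 11) = 2*(11 + o**2) = 22 + 2*o**2)
W(-52, -13*(-4)) + B(Z) = (22 + 2*(-52)**2) - 45 = (22 + 2*2704) - 45 = (22 + 5408) - 45 = 5430 - 45 = 5385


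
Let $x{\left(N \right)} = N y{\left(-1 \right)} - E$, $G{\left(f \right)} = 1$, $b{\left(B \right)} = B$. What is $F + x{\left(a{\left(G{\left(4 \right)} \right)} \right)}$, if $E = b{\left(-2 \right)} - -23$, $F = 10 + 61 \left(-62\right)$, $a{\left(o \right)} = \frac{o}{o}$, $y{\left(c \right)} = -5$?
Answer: $-3798$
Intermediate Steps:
$a{\left(o \right)} = 1$
$F = -3772$ ($F = 10 - 3782 = -3772$)
$E = 21$ ($E = -2 - -23 = -2 + 23 = 21$)
$x{\left(N \right)} = -21 - 5 N$ ($x{\left(N \right)} = N \left(-5\right) - 21 = - 5 N - 21 = -21 - 5 N$)
$F + x{\left(a{\left(G{\left(4 \right)} \right)} \right)} = -3772 - 26 = -3798$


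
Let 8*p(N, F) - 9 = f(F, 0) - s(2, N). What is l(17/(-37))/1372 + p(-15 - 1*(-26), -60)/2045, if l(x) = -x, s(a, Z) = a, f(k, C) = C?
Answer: 158367/207624760 ≈ 0.00076276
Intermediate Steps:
p(N, F) = 7/8 (p(N, F) = 9/8 + (0 - 1*2)/8 = 9/8 + (0 - 2)/8 = 9/8 + (⅛)*(-2) = 9/8 - ¼ = 7/8)
l(17/(-37))/1372 + p(-15 - 1*(-26), -60)/2045 = -17/(-37)/1372 + (7/8)/2045 = -17*(-1)/37*(1/1372) + (7/8)*(1/2045) = -1*(-17/37)*(1/1372) + 7/16360 = (17/37)*(1/1372) + 7/16360 = 17/50764 + 7/16360 = 158367/207624760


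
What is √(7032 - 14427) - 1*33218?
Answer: -33218 + I*√7395 ≈ -33218.0 + 85.994*I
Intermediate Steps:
√(7032 - 14427) - 1*33218 = √(-7395) - 33218 = I*√7395 - 33218 = -33218 + I*√7395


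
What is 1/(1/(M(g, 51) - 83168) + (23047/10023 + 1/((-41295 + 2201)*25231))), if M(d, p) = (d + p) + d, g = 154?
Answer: 272896891022936466/627498913883717131 ≈ 0.43490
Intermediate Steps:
M(d, p) = p + 2*d
1/(1/(M(g, 51) - 83168) + (23047/10023 + 1/((-41295 + 2201)*25231))) = 1/(1/((51 + 2*154) - 83168) + (23047/10023 + 1/((-41295 + 2201)*25231))) = 1/(1/((51 + 308) - 83168) + (23047*(1/10023) + (1/25231)/(-39094))) = 1/(1/(359 - 83168) + (23047/10023 - 1/39094*1/25231)) = 1/(1/(-82809) + (23047/10023 - 1/986380714)) = 1/(-1/82809 + 22733116305535/9886493896422) = 1/(627498913883717131/272896891022936466) = 272896891022936466/627498913883717131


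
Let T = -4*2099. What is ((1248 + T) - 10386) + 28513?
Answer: 10979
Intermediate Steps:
T = -8396
((1248 + T) - 10386) + 28513 = ((1248 - 8396) - 10386) + 28513 = (-7148 - 10386) + 28513 = -17534 + 28513 = 10979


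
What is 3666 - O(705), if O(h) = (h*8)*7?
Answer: -35814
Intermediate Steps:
O(h) = 56*h (O(h) = (8*h)*7 = 56*h)
3666 - O(705) = 3666 - 56*705 = 3666 - 1*39480 = 3666 - 39480 = -35814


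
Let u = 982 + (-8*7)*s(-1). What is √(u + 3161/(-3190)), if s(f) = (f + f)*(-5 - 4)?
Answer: I*√326590/110 ≈ 5.1953*I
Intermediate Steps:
s(f) = -18*f (s(f) = (2*f)*(-9) = -18*f)
u = -26 (u = 982 + (-8*7)*(-18*(-1)) = 982 - 56*18 = 982 - 1008 = -26)
√(u + 3161/(-3190)) = √(-26 + 3161/(-3190)) = √(-26 + 3161*(-1/3190)) = √(-26 - 109/110) = √(-2969/110) = I*√326590/110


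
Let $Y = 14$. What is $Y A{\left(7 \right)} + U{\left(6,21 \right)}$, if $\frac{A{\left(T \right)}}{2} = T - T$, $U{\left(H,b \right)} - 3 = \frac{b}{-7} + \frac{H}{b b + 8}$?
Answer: $\frac{6}{449} \approx 0.013363$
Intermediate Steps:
$U{\left(H,b \right)} = 3 - \frac{b}{7} + \frac{H}{8 + b^{2}}$ ($U{\left(H,b \right)} = 3 + \left(\frac{b}{-7} + \frac{H}{b b + 8}\right) = 3 + \left(b \left(- \frac{1}{7}\right) + \frac{H}{b^{2} + 8}\right) = 3 + \left(- \frac{b}{7} + \frac{H}{8 + b^{2}}\right) = 3 - \frac{b}{7} + \frac{H}{8 + b^{2}}$)
$A{\left(T \right)} = 0$ ($A{\left(T \right)} = 2 \left(T - T\right) = 2 \cdot 0 = 0$)
$Y A{\left(7 \right)} + U{\left(6,21 \right)} = 14 \cdot 0 + \frac{168 - 21^{3} - 168 + 7 \cdot 6 + 21 \cdot 21^{2}}{7 \left(8 + 21^{2}\right)} = 0 + \frac{168 - 9261 - 168 + 42 + 21 \cdot 441}{7 \left(8 + 441\right)} = 0 + \frac{168 - 9261 - 168 + 42 + 9261}{7 \cdot 449} = 0 + \frac{1}{7} \cdot \frac{1}{449} \cdot 42 = 0 + \frac{6}{449} = \frac{6}{449}$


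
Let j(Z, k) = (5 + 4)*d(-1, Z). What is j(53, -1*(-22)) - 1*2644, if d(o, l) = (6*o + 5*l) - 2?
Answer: -331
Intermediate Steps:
d(o, l) = -2 + 5*l + 6*o (d(o, l) = (5*l + 6*o) - 2 = -2 + 5*l + 6*o)
j(Z, k) = -72 + 45*Z (j(Z, k) = (5 + 4)*(-2 + 5*Z + 6*(-1)) = 9*(-2 + 5*Z - 6) = 9*(-8 + 5*Z) = -72 + 45*Z)
j(53, -1*(-22)) - 1*2644 = (-72 + 45*53) - 1*2644 = (-72 + 2385) - 2644 = 2313 - 2644 = -331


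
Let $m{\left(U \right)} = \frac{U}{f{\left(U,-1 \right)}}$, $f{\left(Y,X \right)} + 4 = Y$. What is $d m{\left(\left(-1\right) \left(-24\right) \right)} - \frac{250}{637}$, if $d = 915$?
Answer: $\frac{699176}{637} \approx 1097.6$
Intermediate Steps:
$f{\left(Y,X \right)} = -4 + Y$
$m{\left(U \right)} = \frac{U}{-4 + U}$
$d m{\left(\left(-1\right) \left(-24\right) \right)} - \frac{250}{637} = 915 \frac{\left(-1\right) \left(-24\right)}{-4 - -24} - \frac{250}{637} = 915 \frac{24}{-4 + 24} - \frac{250}{637} = 915 \cdot \frac{24}{20} - \frac{250}{637} = 915 \cdot 24 \cdot \frac{1}{20} - \frac{250}{637} = 915 \cdot \frac{6}{5} - \frac{250}{637} = 1098 - \frac{250}{637} = \frac{699176}{637}$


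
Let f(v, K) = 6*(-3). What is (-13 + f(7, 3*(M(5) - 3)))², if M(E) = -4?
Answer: 961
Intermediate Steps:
f(v, K) = -18
(-13 + f(7, 3*(M(5) - 3)))² = (-13 - 18)² = (-31)² = 961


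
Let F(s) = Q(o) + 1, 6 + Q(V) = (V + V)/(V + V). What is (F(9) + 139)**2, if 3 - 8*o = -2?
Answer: 18225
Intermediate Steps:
o = 5/8 (o = 3/8 - 1/8*(-2) = 3/8 + 1/4 = 5/8 ≈ 0.62500)
Q(V) = -5 (Q(V) = -6 + (V + V)/(V + V) = -6 + (2*V)/((2*V)) = -6 + (2*V)*(1/(2*V)) = -6 + 1 = -5)
F(s) = -4 (F(s) = -5 + 1 = -4)
(F(9) + 139)**2 = (-4 + 139)**2 = 135**2 = 18225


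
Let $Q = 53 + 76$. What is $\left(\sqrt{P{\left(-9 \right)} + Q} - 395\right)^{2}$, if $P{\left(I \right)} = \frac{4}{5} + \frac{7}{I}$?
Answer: $\frac{\left(5925 - \sqrt{29030}\right)^{2}}{225} \approx 1.4718 \cdot 10^{5}$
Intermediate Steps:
$Q = 129$
$P{\left(I \right)} = \frac{4}{5} + \frac{7}{I}$ ($P{\left(I \right)} = 4 \cdot \frac{1}{5} + \frac{7}{I} = \frac{4}{5} + \frac{7}{I}$)
$\left(\sqrt{P{\left(-9 \right)} + Q} - 395\right)^{2} = \left(\sqrt{\left(\frac{4}{5} + \frac{7}{-9}\right) + 129} - 395\right)^{2} = \left(\sqrt{\left(\frac{4}{5} + 7 \left(- \frac{1}{9}\right)\right) + 129} - 395\right)^{2} = \left(\sqrt{\left(\frac{4}{5} - \frac{7}{9}\right) + 129} - 395\right)^{2} = \left(\sqrt{\frac{1}{45} + 129} - 395\right)^{2} = \left(\sqrt{\frac{5806}{45}} - 395\right)^{2} = \left(\frac{\sqrt{29030}}{15} - 395\right)^{2} = \left(-395 + \frac{\sqrt{29030}}{15}\right)^{2}$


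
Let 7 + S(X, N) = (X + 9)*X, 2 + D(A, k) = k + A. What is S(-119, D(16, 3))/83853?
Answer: 623/3993 ≈ 0.15602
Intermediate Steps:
D(A, k) = -2 + A + k (D(A, k) = -2 + (k + A) = -2 + (A + k) = -2 + A + k)
S(X, N) = -7 + X*(9 + X) (S(X, N) = -7 + (X + 9)*X = -7 + (9 + X)*X = -7 + X*(9 + X))
S(-119, D(16, 3))/83853 = (-7 + (-119)² + 9*(-119))/83853 = (-7 + 14161 - 1071)*(1/83853) = 13083*(1/83853) = 623/3993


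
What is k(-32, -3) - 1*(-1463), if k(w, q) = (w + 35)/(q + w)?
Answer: 51202/35 ≈ 1462.9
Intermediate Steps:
k(w, q) = (35 + w)/(q + w)
k(-32, -3) - 1*(-1463) = (35 - 32)/(-3 - 32) - 1*(-1463) = 3/(-35) + 1463 = -1/35*3 + 1463 = -3/35 + 1463 = 51202/35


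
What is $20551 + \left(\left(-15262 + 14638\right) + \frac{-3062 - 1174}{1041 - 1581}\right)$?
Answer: $\frac{897068}{45} \approx 19935.0$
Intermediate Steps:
$20551 + \left(\left(-15262 + 14638\right) + \frac{-3062 - 1174}{1041 - 1581}\right) = 20551 - \left(624 + \frac{4236}{-540}\right) = 20551 - \frac{27727}{45} = \frac{897068}{45}$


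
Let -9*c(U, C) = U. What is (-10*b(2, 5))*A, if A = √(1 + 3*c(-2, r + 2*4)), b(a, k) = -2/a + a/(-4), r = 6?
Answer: 5*√15 ≈ 19.365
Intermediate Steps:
b(a, k) = -2/a - a/4 (b(a, k) = -2/a + a*(-¼) = -2/a - a/4)
c(U, C) = -U/9
A = √15/3 (A = √(1 + 3*(-⅑*(-2))) = √(1 + 3*(2/9)) = √(1 + ⅔) = √(5/3) = √15/3 ≈ 1.2910)
(-10*b(2, 5))*A = (-10*(-2/2 - ¼*2))*(√15/3) = (-10*(-2*½ - ½))*(√15/3) = (-10*(-1 - ½))*(√15/3) = (-10*(-3/2))*(√15/3) = 15*(√15/3) = 5*√15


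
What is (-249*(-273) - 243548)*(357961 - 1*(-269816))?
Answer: -110219435667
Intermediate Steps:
(-249*(-273) - 243548)*(357961 - 1*(-269816)) = (67977 - 243548)*(357961 + 269816) = -175571*627777 = -110219435667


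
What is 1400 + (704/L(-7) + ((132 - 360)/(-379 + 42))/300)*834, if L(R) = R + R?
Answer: -2390634478/58975 ≈ -40536.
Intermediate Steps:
L(R) = 2*R
1400 + (704/L(-7) + ((132 - 360)/(-379 + 42))/300)*834 = 1400 + (704/((2*(-7))) + ((132 - 360)/(-379 + 42))/300)*834 = 1400 + (704/(-14) - 228/(-337)*(1/300))*834 = 1400 + (704*(-1/14) - 228*(-1/337)*(1/300))*834 = 1400 + (-352/7 + (228/337)*(1/300))*834 = 1400 + (-352/7 + 19/8425)*834 = 1400 - 2965467/58975*834 = 1400 - 2473199478/58975 = -2390634478/58975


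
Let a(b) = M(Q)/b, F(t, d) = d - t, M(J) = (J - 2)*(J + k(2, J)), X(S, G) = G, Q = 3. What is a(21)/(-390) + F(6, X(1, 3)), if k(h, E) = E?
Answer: -4096/1365 ≈ -3.0007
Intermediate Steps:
M(J) = 2*J*(-2 + J) (M(J) = (J - 2)*(J + J) = (-2 + J)*(2*J) = 2*J*(-2 + J))
a(b) = 6/b (a(b) = (2*3*(-2 + 3))/b = (2*3*1)/b = 6/b)
a(21)/(-390) + F(6, X(1, 3)) = (6/21)/(-390) + (3 - 1*6) = (6*(1/21))*(-1/390) + (3 - 6) = (2/7)*(-1/390) - 3 = -1/1365 - 3 = -4096/1365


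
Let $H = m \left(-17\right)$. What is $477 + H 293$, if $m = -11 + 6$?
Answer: $25382$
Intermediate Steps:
$m = -5$
$H = 85$ ($H = \left(-5\right) \left(-17\right) = 85$)
$477 + H 293 = 477 + 85 \cdot 293 = 477 + 24905 = 25382$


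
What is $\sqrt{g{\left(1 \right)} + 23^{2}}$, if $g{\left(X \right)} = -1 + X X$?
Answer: $23$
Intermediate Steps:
$g{\left(X \right)} = -1 + X^{2}$
$\sqrt{g{\left(1 \right)} + 23^{2}} = \sqrt{\left(-1 + 1^{2}\right) + 23^{2}} = \sqrt{\left(-1 + 1\right) + 529} = \sqrt{0 + 529} = \sqrt{529} = 23$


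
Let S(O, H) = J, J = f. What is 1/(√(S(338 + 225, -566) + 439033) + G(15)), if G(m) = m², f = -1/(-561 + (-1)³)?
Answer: -126450/218285297 + √138665939414/218285297 ≈ 0.0011266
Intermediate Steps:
f = 1/562 (f = -1/(-561 - 1) = -1/(-562) = -1*(-1/562) = 1/562 ≈ 0.0017794)
J = 1/562 ≈ 0.0017794
S(O, H) = 1/562
1/(√(S(338 + 225, -566) + 439033) + G(15)) = 1/(√(1/562 + 439033) + 15²) = 1/(√(246736547/562) + 225) = 1/(√138665939414/562 + 225) = 1/(225 + √138665939414/562)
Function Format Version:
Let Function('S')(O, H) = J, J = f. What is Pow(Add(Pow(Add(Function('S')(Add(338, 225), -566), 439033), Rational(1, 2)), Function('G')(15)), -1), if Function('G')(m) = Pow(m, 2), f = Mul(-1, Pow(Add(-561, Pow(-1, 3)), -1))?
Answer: Add(Rational(-126450, 218285297), Mul(Rational(1, 218285297), Pow(138665939414, Rational(1, 2)))) ≈ 0.0011266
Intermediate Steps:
f = Rational(1, 562) (f = Mul(-1, Pow(Add(-561, -1), -1)) = Mul(-1, Pow(-562, -1)) = Mul(-1, Rational(-1, 562)) = Rational(1, 562) ≈ 0.0017794)
J = Rational(1, 562) ≈ 0.0017794
Function('S')(O, H) = Rational(1, 562)
Pow(Add(Pow(Add(Function('S')(Add(338, 225), -566), 439033), Rational(1, 2)), Function('G')(15)), -1) = Pow(Add(Pow(Add(Rational(1, 562), 439033), Rational(1, 2)), Pow(15, 2)), -1) = Pow(Add(Pow(Rational(246736547, 562), Rational(1, 2)), 225), -1) = Pow(Add(Mul(Rational(1, 562), Pow(138665939414, Rational(1, 2))), 225), -1) = Pow(Add(225, Mul(Rational(1, 562), Pow(138665939414, Rational(1, 2)))), -1)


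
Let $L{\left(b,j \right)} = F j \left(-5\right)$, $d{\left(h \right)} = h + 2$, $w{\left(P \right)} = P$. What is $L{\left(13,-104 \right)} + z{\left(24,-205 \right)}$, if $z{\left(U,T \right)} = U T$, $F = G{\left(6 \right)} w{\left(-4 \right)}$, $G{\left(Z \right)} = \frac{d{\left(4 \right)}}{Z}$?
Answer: $-7000$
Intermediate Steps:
$d{\left(h \right)} = 2 + h$
$G{\left(Z \right)} = \frac{6}{Z}$ ($G{\left(Z \right)} = \frac{2 + 4}{Z} = \frac{6}{Z}$)
$F = -4$ ($F = \frac{6}{6} \left(-4\right) = 6 \cdot \frac{1}{6} \left(-4\right) = 1 \left(-4\right) = -4$)
$L{\left(b,j \right)} = 20 j$ ($L{\left(b,j \right)} = - 4 j \left(-5\right) = 20 j$)
$z{\left(U,T \right)} = T U$
$L{\left(13,-104 \right)} + z{\left(24,-205 \right)} = 20 \left(-104\right) - 4920 = -2080 - 4920 = -7000$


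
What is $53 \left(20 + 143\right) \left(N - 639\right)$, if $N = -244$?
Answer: $-7628237$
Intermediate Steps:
$53 \left(20 + 143\right) \left(N - 639\right) = 53 \left(20 + 143\right) \left(-244 - 639\right) = 53 \cdot 163 \left(-883\right) = 53 \left(-143929\right) = -7628237$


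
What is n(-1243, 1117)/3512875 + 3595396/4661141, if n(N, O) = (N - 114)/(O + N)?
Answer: 1591408592329337/2063124716987250 ≈ 0.77136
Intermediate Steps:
n(N, O) = (-114 + N)/(N + O)
n(-1243, 1117)/3512875 + 3595396/4661141 = ((-114 - 1243)/(-1243 + 1117))/3512875 + 3595396/4661141 = (-1357/(-126))*(1/3512875) + 3595396*(1/4661141) = -1/126*(-1357)*(1/3512875) + 3595396/4661141 = (1357/126)*(1/3512875) + 3595396/4661141 = 1357/442622250 + 3595396/4661141 = 1591408592329337/2063124716987250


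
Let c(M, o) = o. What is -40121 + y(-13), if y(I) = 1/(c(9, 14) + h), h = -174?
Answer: -6419361/160 ≈ -40121.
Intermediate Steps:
y(I) = -1/160 (y(I) = 1/(14 - 174) = 1/(-160) = -1/160)
-40121 + y(-13) = -40121 - 1/160 = -6419361/160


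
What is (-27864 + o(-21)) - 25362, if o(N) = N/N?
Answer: -53225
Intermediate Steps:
o(N) = 1
(-27864 + o(-21)) - 25362 = (-27864 + 1) - 25362 = -27863 - 25362 = -53225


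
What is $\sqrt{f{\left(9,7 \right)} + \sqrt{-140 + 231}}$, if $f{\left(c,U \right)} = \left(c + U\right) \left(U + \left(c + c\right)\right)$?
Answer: $\sqrt{400 + \sqrt{91}} \approx 20.237$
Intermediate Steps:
$f{\left(c,U \right)} = \left(U + c\right) \left(U + 2 c\right)$
$\sqrt{f{\left(9,7 \right)} + \sqrt{-140 + 231}} = \sqrt{\left(7^{2} + 2 \cdot 9^{2} + 3 \cdot 7 \cdot 9\right) + \sqrt{-140 + 231}} = \sqrt{\left(49 + 2 \cdot 81 + 189\right) + \sqrt{91}} = \sqrt{\left(49 + 162 + 189\right) + \sqrt{91}} = \sqrt{400 + \sqrt{91}}$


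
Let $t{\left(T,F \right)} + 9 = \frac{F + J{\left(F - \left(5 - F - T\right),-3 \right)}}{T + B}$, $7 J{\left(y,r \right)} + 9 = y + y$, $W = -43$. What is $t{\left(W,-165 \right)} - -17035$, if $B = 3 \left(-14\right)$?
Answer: $\frac{2026478}{119} \approx 17029.0$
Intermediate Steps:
$J{\left(y,r \right)} = - \frac{9}{7} + \frac{2 y}{7}$ ($J{\left(y,r \right)} = - \frac{9}{7} + \frac{y + y}{7} = - \frac{9}{7} + \frac{2 y}{7}$)
$B = -42$
$t{\left(T,F \right)} = -9 + \frac{- \frac{19}{7} + \frac{2 T}{7} + \frac{11 F}{7}}{-42 + T}$ ($t{\left(T,F \right)} = -9 + \frac{F + \left(- \frac{9}{7} + \frac{2 \left(F - \left(5 - F - T\right)\right)}{7}\right)}{T - 42} = -9 + \frac{F + \left(- \frac{9}{7} + \frac{2 \left(F - \left(5 - F - T\right)\right)}{7}\right)}{-42 + T} = -9 + \frac{F + \left(- \frac{9}{7} + \frac{2 \left(F + \left(-5 + F + T\right)\right)}{7}\right)}{-42 + T} = -9 + \frac{F + \left(- \frac{9}{7} + \frac{2 \left(-5 + T + 2 F\right)}{7}\right)}{-42 + T} = -9 + \frac{F - \left(\frac{19}{7} - \frac{4 F}{7} - \frac{2 T}{7}\right)}{-42 + T} = -9 + \frac{F + \left(- \frac{19}{7} + \frac{2 T}{7} + \frac{4 F}{7}\right)}{-42 + T} = -9 + \frac{- \frac{19}{7} + \frac{2 T}{7} + \frac{11 F}{7}}{-42 + T}$)
$t{\left(W,-165 \right)} - -17035 = \frac{2627 - -2623 + 11 \left(-165\right)}{7 \left(-42 - 43\right)} - -17035 = \frac{2627 + 2623 - 1815}{7 \left(-85\right)} + 17035 = \frac{1}{7} \left(- \frac{1}{85}\right) 3435 + 17035 = - \frac{687}{119} + 17035 = \frac{2026478}{119}$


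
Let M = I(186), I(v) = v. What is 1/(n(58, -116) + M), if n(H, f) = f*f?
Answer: 1/13642 ≈ 7.3303e-5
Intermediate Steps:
n(H, f) = f²
M = 186
1/(n(58, -116) + M) = 1/((-116)² + 186) = 1/(13456 + 186) = 1/13642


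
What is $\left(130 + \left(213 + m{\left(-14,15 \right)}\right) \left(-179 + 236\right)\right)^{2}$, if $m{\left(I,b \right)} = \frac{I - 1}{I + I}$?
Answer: $\frac{118640980249}{784} \approx 1.5133 \cdot 10^{8}$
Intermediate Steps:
$m{\left(I,b \right)} = \frac{-1 + I}{2 I}$
$\left(130 + \left(213 + m{\left(-14,15 \right)}\right) \left(-179 + 236\right)\right)^{2} = \left(130 + \left(213 + \frac{-1 - 14}{2 \left(-14\right)}\right) \left(-179 + 236\right)\right)^{2} = \left(130 + \left(213 + \frac{1}{2} \left(- \frac{1}{14}\right) \left(-15\right)\right) 57\right)^{2} = \left(130 + \left(213 + \frac{15}{28}\right) 57\right)^{2} = \left(130 + \frac{5979}{28} \cdot 57\right)^{2} = \left(130 + \frac{340803}{28}\right)^{2} = \left(\frac{344443}{28}\right)^{2} = \frac{118640980249}{784}$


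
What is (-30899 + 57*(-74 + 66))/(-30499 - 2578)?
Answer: 31355/33077 ≈ 0.94794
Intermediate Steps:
(-30899 + 57*(-74 + 66))/(-30499 - 2578) = (-30899 + 57*(-8))/(-33077) = (-30899 - 456)*(-1/33077) = -31355*(-1/33077) = 31355/33077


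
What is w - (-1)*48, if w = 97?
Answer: 145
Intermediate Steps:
w - (-1)*48 = 97 - (-1)*48 = 97 - 1*(-48) = 97 + 48 = 145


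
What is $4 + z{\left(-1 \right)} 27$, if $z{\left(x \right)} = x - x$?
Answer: $4$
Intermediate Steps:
$z{\left(x \right)} = 0$
$4 + z{\left(-1 \right)} 27 = 4 + 0 \cdot 27 = 4 + 0 = 4$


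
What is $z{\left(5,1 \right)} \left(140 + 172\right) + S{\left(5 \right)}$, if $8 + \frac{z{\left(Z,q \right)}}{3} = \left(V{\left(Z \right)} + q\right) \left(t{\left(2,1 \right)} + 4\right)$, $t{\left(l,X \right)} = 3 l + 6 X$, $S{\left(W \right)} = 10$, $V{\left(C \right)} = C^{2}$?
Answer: $381898$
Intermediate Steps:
$z{\left(Z,q \right)} = -24 + 48 q + 48 Z^{2}$ ($z{\left(Z,q \right)} = -24 + 3 \left(Z^{2} + q\right) \left(\left(3 \cdot 2 + 6 \cdot 1\right) + 4\right) = -24 + 3 \left(q + Z^{2}\right) \left(\left(6 + 6\right) + 4\right) = -24 + 3 \left(q + Z^{2}\right) \left(12 + 4\right) = -24 + 3 \left(q + Z^{2}\right) 16 = -24 + 3 \left(16 q + 16 Z^{2}\right) = -24 + \left(48 q + 48 Z^{2}\right) = -24 + 48 q + 48 Z^{2}$)
$z{\left(5,1 \right)} \left(140 + 172\right) + S{\left(5 \right)} = \left(-24 + 48 \cdot 1 + 48 \cdot 5^{2}\right) \left(140 + 172\right) + 10 = \left(-24 + 48 + 48 \cdot 25\right) 312 + 10 = \left(-24 + 48 + 1200\right) 312 + 10 = 1224 \cdot 312 + 10 = 381888 + 10 = 381898$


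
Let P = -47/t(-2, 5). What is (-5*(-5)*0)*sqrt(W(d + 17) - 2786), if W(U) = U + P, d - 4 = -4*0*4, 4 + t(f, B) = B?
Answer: 0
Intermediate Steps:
t(f, B) = -4 + B
d = 4 (d = 4 - 4*0*4 = 4 + 0*4 = 4 + 0 = 4)
P = -47 (P = -47/(-4 + 5) = -47/1 = -47*1 = -47)
W(U) = -47 + U (W(U) = U - 47 = -47 + U)
(-5*(-5)*0)*sqrt(W(d + 17) - 2786) = (-5*(-5)*0)*sqrt((-47 + (4 + 17)) - 2786) = (25*0)*sqrt((-47 + 21) - 2786) = 0*sqrt(-26 - 2786) = 0*sqrt(-2812) = 0*(2*I*sqrt(703)) = 0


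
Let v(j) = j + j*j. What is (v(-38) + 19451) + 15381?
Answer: 36238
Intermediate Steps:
v(j) = j + j**2
(v(-38) + 19451) + 15381 = (-38*(1 - 38) + 19451) + 15381 = (-38*(-37) + 19451) + 15381 = (1406 + 19451) + 15381 = 20857 + 15381 = 36238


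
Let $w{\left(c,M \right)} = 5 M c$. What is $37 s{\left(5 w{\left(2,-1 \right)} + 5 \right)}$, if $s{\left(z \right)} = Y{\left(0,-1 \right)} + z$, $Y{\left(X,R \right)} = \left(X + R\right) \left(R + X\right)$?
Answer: $-1628$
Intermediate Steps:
$w{\left(c,M \right)} = 5 M c$
$Y{\left(X,R \right)} = \left(R + X\right)^{2}$ ($Y{\left(X,R \right)} = \left(R + X\right) \left(R + X\right) = \left(R + X\right)^{2}$)
$s{\left(z \right)} = 1 + z$ ($s{\left(z \right)} = \left(-1 + 0\right)^{2} + z = \left(-1\right)^{2} + z = 1 + z$)
$37 s{\left(5 w{\left(2,-1 \right)} + 5 \right)} = 37 \left(1 + \left(5 \cdot 5 \left(-1\right) 2 + 5\right)\right) = 37 \left(1 + \left(5 \left(-10\right) + 5\right)\right) = 37 \left(1 + \left(-50 + 5\right)\right) = 37 \left(1 - 45\right) = 37 \left(-44\right) = -1628$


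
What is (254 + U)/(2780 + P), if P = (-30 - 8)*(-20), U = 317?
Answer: 571/3540 ≈ 0.16130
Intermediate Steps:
P = 760 (P = -38*(-20) = 760)
(254 + U)/(2780 + P) = (254 + 317)/(2780 + 760) = 571/3540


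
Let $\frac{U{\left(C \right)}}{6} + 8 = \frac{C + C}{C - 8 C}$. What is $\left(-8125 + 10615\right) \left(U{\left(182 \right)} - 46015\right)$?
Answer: $- \frac{802907970}{7} \approx -1.147 \cdot 10^{8}$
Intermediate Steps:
$U{\left(C \right)} = - \frac{348}{7}$ ($U{\left(C \right)} = -48 + 6 \frac{C + C}{C - 8 C} = -48 + 6 \frac{2 C}{\left(-7\right) C} = -48 + 6 \cdot 2 C \left(- \frac{1}{7 C}\right) = -48 + 6 \left(- \frac{2}{7}\right) = -48 - \frac{12}{7} = - \frac{348}{7}$)
$\left(-8125 + 10615\right) \left(U{\left(182 \right)} - 46015\right) = \left(-8125 + 10615\right) \left(- \frac{348}{7} - 46015\right) = 2490 \left(- \frac{322453}{7}\right) = - \frac{802907970}{7}$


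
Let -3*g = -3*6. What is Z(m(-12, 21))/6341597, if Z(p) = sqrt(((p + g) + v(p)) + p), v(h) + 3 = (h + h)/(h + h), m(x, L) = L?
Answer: sqrt(46)/6341597 ≈ 1.0695e-6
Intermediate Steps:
v(h) = -2 (v(h) = -3 + (h + h)/(h + h) = -3 + (2*h)/((2*h)) = -3 + (2*h)*(1/(2*h)) = -3 + 1 = -2)
g = 6 (g = -(-1)*6 = -1/3*(-18) = 6)
Z(p) = sqrt(4 + 2*p) (Z(p) = sqrt(((p + 6) - 2) + p) = sqrt(((6 + p) - 2) + p) = sqrt((4 + p) + p) = sqrt(4 + 2*p))
Z(m(-12, 21))/6341597 = sqrt(4 + 2*21)/6341597 = sqrt(4 + 42)*(1/6341597) = sqrt(46)*(1/6341597) = sqrt(46)/6341597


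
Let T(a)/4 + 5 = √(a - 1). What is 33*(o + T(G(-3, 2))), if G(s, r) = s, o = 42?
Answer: 726 + 264*I ≈ 726.0 + 264.0*I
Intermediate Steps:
T(a) = -20 + 4*√(-1 + a) (T(a) = -20 + 4*√(a - 1) = -20 + 4*√(-1 + a))
33*(o + T(G(-3, 2))) = 33*(42 + (-20 + 4*√(-1 - 3))) = 33*(42 + (-20 + 4*√(-4))) = 33*(42 + (-20 + 4*(2*I))) = 33*(42 + (-20 + 8*I)) = 33*(22 + 8*I) = 726 + 264*I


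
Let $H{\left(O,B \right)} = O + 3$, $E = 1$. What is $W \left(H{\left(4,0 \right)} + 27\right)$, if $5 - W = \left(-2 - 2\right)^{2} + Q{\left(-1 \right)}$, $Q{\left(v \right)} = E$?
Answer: $-408$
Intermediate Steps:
$Q{\left(v \right)} = 1$
$H{\left(O,B \right)} = 3 + O$
$W = -12$ ($W = 5 - \left(\left(-2 - 2\right)^{2} + 1\right) = 5 - \left(\left(-4\right)^{2} + 1\right) = 5 - \left(16 + 1\right) = 5 - 17 = -12$)
$W \left(H{\left(4,0 \right)} + 27\right) = - 12 \left(\left(3 + 4\right) + 27\right) = - 12 \left(7 + 27\right) = \left(-12\right) 34 = -408$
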